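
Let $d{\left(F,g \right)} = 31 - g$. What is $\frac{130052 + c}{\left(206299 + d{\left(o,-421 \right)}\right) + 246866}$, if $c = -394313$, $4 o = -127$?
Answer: $- \frac{264261}{453617} \approx -0.58256$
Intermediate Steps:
$o = - \frac{127}{4}$ ($o = \frac{1}{4} \left(-127\right) = - \frac{127}{4} \approx -31.75$)
$\frac{130052 + c}{\left(206299 + d{\left(o,-421 \right)}\right) + 246866} = \frac{130052 - 394313}{\left(206299 + \left(31 - -421\right)\right) + 246866} = - \frac{264261}{\left(206299 + \left(31 + 421\right)\right) + 246866} = - \frac{264261}{\left(206299 + 452\right) + 246866} = - \frac{264261}{206751 + 246866} = - \frac{264261}{453617}$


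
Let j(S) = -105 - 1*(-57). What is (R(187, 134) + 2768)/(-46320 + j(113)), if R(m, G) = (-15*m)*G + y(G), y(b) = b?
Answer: 2027/252 ≈ 8.0437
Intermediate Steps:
j(S) = -48 (j(S) = -105 + 57 = -48)
R(m, G) = G - 15*G*m (R(m, G) = (-15*m)*G + G = -15*G*m + G = G - 15*G*m)
(R(187, 134) + 2768)/(-46320 + j(113)) = (134*(1 - 15*187) + 2768)/(-46320 - 48) = (134*(1 - 2805) + 2768)/(-46368) = (134*(-2804) + 2768)*(-1/46368) = (-375736 + 2768)*(-1/46368) = -372968*(-1/46368) = 2027/252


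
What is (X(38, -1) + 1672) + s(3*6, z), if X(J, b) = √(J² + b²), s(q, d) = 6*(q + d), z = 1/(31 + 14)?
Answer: 26702/15 + 17*√5 ≈ 1818.1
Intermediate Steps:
z = 1/45 ≈ 0.022222
s(q, d) = 6*d + 6*q (s(q, d) = 6*(d + q) = 6*d + 6*q)
(X(38, -1) + 1672) + s(3*6, z) = (√(38² + (-1)²) + 1672) + (6*(1/45) + 6*(3*6)) = (√(1444 + 1) + 1672) + (2/15 + 6*18) = (√1445 + 1672) + (2/15 + 108) = (17*√5 + 1672) + 1622/15 = (1672 + 17*√5) + 1622/15 = 26702/15 + 17*√5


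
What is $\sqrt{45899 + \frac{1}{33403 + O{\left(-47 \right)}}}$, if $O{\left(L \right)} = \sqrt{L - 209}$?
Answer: $\frac{\sqrt{57140668561069210378270 - 17852170640 i}}{1115760665} \approx 214.24 - 3.3467 \cdot 10^{-11} i$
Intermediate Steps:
$O{\left(L \right)} = \sqrt{-209 + L}$
$\sqrt{45899 + \frac{1}{33403 + O{\left(-47 \right)}}} = \sqrt{45899 + \frac{1}{33403 + \sqrt{-209 - 47}}} = \sqrt{45899 + \frac{1}{33403 + \sqrt{-256}}} = \sqrt{45899 + \frac{1}{33403 + 16 i}} = \sqrt{45899 + \frac{33403 - 16 i}{1115760665}}$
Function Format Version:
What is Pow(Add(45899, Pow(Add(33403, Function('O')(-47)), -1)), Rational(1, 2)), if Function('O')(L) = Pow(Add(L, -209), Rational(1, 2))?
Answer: Mul(Rational(1, 1115760665), Pow(Add(57140668561069210378270, Mul(-17852170640, I)), Rational(1, 2))) ≈ Add(214.24, Mul(-3.3467e-11, I))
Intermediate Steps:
Function('O')(L) = Pow(Add(-209, L), Rational(1, 2))
Pow(Add(45899, Pow(Add(33403, Function('O')(-47)), -1)), Rational(1, 2)) = Pow(Add(45899, Pow(Add(33403, Pow(Add(-209, -47), Rational(1, 2))), -1)), Rational(1, 2)) = Pow(Add(45899, Pow(Add(33403, Pow(-256, Rational(1, 2))), -1)), Rational(1, 2)) = Pow(Add(45899, Pow(Add(33403, Mul(16, I)), -1)), Rational(1, 2)) = Pow(Add(45899, Mul(Rational(1, 1115760665), Add(33403, Mul(-16, I)))), Rational(1, 2))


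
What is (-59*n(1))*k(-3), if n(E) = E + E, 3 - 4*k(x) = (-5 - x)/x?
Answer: -413/6 ≈ -68.833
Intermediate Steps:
k(x) = ¾ - (-5 - x)/(4*x)
n(E) = 2*E
(-59*n(1))*k(-3) = (-118)*((5/4 - 3)/(-3)) = (-59*2)*(-⅓*(-7/4)) = -118*7/12 = -413/6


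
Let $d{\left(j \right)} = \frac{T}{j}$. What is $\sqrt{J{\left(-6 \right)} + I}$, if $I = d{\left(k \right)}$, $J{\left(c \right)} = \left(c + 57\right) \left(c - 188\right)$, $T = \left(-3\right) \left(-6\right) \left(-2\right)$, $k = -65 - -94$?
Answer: $\frac{13 i \sqrt{49242}}{29} \approx 99.475 i$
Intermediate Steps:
$k = 29$ ($k = -65 + 94 = 29$)
$T = -36$ ($T = 18 \left(-2\right) = -36$)
$J{\left(c \right)} = \left(-188 + c\right) \left(57 + c\right)$ ($J{\left(c \right)} = \left(57 + c\right) \left(-188 + c\right) = \left(-188 + c\right) \left(57 + c\right)$)
$d{\left(j \right)} = - \frac{36}{j}$
$I = - \frac{36}{29} \approx -1.2414$
$\sqrt{J{\left(-6 \right)} + I} = \sqrt{\left(-10716 + \left(-6\right)^{2} - -786\right) - \frac{36}{29}} = \sqrt{\left(-10716 + 36 + 786\right) - \frac{36}{29}} = \sqrt{-9894 - \frac{36}{29}} = \sqrt{- \frac{286962}{29}} = \frac{13 i \sqrt{49242}}{29}$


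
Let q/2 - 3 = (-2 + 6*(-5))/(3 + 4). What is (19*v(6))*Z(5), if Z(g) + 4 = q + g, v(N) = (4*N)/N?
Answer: -1140/7 ≈ -162.86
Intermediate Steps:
v(N) = 4
q = -22/7 (q = 6 + 2*((-2 + 6*(-5))/(3 + 4)) = 6 + 2*((-2 - 30)/7) = 6 + 2*(-32*⅐) = 6 + 2*(-32/7) = 6 - 64/7 = -22/7 ≈ -3.1429)
Z(g) = -50/7 + g (Z(g) = -4 + (-22/7 + g) = -50/7 + g)
(19*v(6))*Z(5) = (19*4)*(-50/7 + 5) = 76*(-15/7) = -1140/7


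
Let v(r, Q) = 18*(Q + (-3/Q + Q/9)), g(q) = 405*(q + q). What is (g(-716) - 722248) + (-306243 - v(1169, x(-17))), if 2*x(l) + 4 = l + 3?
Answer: -1608277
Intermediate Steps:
g(q) = 810*q (g(q) = 405*(2*q) = 810*q)
x(l) = -½ + l/2 (x(l) = -2 + (l + 3)/2 = -2 + (3 + l)/2 = -2 + (3/2 + l/2) = -½ + l/2)
v(r, Q) = -54/Q + 20*Q (v(r, Q) = 18*(Q + (-3/Q + Q*(⅑))) = 18*(Q + (-3/Q + Q/9)) = 18*(-3/Q + 10*Q/9) = -54/Q + 20*Q)
(g(-716) - 722248) + (-306243 - v(1169, x(-17))) = (810*(-716) - 722248) + (-306243 - (-54/(-½ + (½)*(-17)) + 20*(-½ + (½)*(-17)))) = (-579960 - 722248) + (-306243 - (-54/(-½ - 17/2) + 20*(-½ - 17/2))) = -1302208 + (-306243 - (-54/(-9) + 20*(-9))) = -1302208 + (-306243 - (-54*(-⅑) - 180)) = -1302208 + (-306243 - (6 - 180)) = -1302208 + (-306243 - 1*(-174)) = -1302208 + (-306243 + 174) = -1302208 - 306069 = -1608277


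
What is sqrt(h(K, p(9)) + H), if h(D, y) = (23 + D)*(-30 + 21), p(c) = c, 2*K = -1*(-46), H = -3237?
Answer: I*sqrt(3651) ≈ 60.424*I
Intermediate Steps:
K = 23 (K = (-1*(-46))/2 = (1/2)*46 = 23)
h(D, y) = -207 - 9*D (h(D, y) = (23 + D)*(-9) = -207 - 9*D)
sqrt(h(K, p(9)) + H) = sqrt((-207 - 9*23) - 3237) = sqrt((-207 - 207) - 3237) = sqrt(-414 - 3237) = sqrt(-3651) = I*sqrt(3651)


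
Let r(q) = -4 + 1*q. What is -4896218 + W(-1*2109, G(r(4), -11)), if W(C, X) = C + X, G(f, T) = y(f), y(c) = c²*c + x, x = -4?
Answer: -4898331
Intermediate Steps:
r(q) = -4 + q
y(c) = -4 + c³ (y(c) = c²*c - 4 = c³ - 4 = -4 + c³)
G(f, T) = -4 + f³
-4896218 + W(-1*2109, G(r(4), -11)) = -4896218 + (-1*2109 + (-4 + (-4 + 4)³)) = -4896218 + (-2109 + (-4 + 0³)) = -4896218 + (-2109 + (-4 + 0)) = -4896218 + (-2109 - 4) = -4896218 - 2113 = -4898331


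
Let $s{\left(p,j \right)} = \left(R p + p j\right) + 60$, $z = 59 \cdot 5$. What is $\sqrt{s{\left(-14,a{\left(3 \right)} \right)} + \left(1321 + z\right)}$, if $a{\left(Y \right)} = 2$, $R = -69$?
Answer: $\sqrt{2614} \approx 51.127$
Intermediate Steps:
$z = 295$
$s{\left(p,j \right)} = 60 - 69 p + j p$ ($s{\left(p,j \right)} = \left(- 69 p + p j\right) + 60 = \left(- 69 p + j p\right) + 60 = 60 - 69 p + j p$)
$\sqrt{s{\left(-14,a{\left(3 \right)} \right)} + \left(1321 + z\right)} = \sqrt{\left(60 - -966 + 2 \left(-14\right)\right) + \left(1321 + 295\right)} = \sqrt{\left(60 + 966 - 28\right) + 1616} = \sqrt{998 + 1616} = \sqrt{2614}$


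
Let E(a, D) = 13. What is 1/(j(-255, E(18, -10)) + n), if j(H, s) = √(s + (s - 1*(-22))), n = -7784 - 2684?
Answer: -2617/27394744 - √3/27394744 ≈ -9.5592e-5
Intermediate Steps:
n = -10468
j(H, s) = √(22 + 2*s) (j(H, s) = √(s + (s + 22)) = √(s + (22 + s)) = √(22 + 2*s))
1/(j(-255, E(18, -10)) + n) = 1/(√(22 + 2*13) - 10468) = 1/(√(22 + 26) - 10468) = 1/(√48 - 10468) = 1/(4*√3 - 10468) = 1/(-10468 + 4*√3)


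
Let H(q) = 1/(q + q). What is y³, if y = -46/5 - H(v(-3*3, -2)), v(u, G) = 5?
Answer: -804357/1000 ≈ -804.36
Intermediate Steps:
H(q) = 1/(2*q)
y = -93/10 (y = -46/5 - 1/(2*5) = -46*⅕ - 1/(2*5) = -46/5 - 1*⅒ = -46/5 - ⅒ = -93/10 ≈ -9.3000)
y³ = (-93/10)³ = -804357/1000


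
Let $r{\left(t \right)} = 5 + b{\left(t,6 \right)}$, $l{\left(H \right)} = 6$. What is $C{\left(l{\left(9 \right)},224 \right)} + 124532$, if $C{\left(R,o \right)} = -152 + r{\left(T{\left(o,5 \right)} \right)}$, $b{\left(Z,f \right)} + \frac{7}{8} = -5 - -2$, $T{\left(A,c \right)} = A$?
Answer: $\frac{995049}{8} \approx 1.2438 \cdot 10^{5}$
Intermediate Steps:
$b{\left(Z,f \right)} = - \frac{31}{8}$ ($b{\left(Z,f \right)} = - \frac{7}{8} - 3 = - \frac{31}{8}$)
$r{\left(t \right)} = \frac{9}{8}$ ($r{\left(t \right)} = 5 - \frac{31}{8} = \frac{9}{8}$)
$C{\left(R,o \right)} = - \frac{1207}{8}$ ($C{\left(R,o \right)} = -152 + \frac{9}{8} = - \frac{1207}{8}$)
$C{\left(l{\left(9 \right)},224 \right)} + 124532 = - \frac{1207}{8} + 124532 = \frac{995049}{8}$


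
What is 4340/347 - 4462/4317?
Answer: 17187466/1497999 ≈ 11.474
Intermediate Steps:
4340/347 - 4462/4317 = 17187466/1497999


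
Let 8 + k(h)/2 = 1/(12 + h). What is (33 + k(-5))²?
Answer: 14641/49 ≈ 298.80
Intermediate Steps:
k(h) = -16 + 2/(12 + h)
(33 + k(-5))² = (33 + 2*(-95 - 8*(-5))/(12 - 5))² = (33 + 2*(-95 + 40)/7)² = (33 + 2*(⅐)*(-55))² = (33 - 110/7)² = (121/7)² = 14641/49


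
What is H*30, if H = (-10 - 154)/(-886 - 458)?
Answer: 205/56 ≈ 3.6607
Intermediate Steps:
H = 41/336 (H = -164/(-1344) = -164*(-1/1344) = 41/336 ≈ 0.12202)
H*30 = (41/336)*30 = 205/56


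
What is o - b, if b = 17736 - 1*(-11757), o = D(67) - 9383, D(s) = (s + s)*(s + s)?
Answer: -20920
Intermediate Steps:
D(s) = 4*s**2 (D(s) = (2*s)*(2*s) = 4*s**2)
o = 8573 (o = 4*67**2 - 9383 = 4*4489 - 9383 = 17956 - 9383 = 8573)
b = 29493 (b = 17736 + 11757 = 29493)
o - b = 8573 - 1*29493 = 8573 - 29493 = -20920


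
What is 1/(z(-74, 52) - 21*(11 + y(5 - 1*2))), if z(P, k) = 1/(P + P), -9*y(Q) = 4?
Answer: -444/98423 ≈ -0.0045111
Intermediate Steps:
y(Q) = -4/9 (y(Q) = -⅑*4 = -4/9)
z(P, k) = 1/(2*P)
1/(z(-74, 52) - 21*(11 + y(5 - 1*2))) = 1/((½)/(-74) - 21*(11 - 4/9)) = 1/((½)*(-1/74) - 21*95/9) = 1/(-1/148 - 665/3) = 1/(-98423/444) = -444/98423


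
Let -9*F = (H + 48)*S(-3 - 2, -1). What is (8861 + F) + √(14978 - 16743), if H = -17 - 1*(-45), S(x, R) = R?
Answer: 79825/9 + I*√1765 ≈ 8869.4 + 42.012*I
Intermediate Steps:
H = 28 (H = -17 + 45 = 28)
F = 76/9 (F = -(28 + 48)*(-1)/9 = -76*(-1)/9 = -⅑*(-76) = 76/9 ≈ 8.4444)
(8861 + F) + √(14978 - 16743) = (8861 + 76/9) + √(14978 - 16743) = 79825/9 + √(-1765) = 79825/9 + I*√1765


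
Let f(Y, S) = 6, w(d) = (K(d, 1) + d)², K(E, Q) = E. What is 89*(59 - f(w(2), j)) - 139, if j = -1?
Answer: 4578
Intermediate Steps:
w(d) = 4*d² (w(d) = (d + d)² = (2*d)² = 4*d²)
89*(59 - f(w(2), j)) - 139 = 89*(59 - 1*6) - 139 = 89*(59 - 6) - 139 = 89*53 - 139 = 4717 - 139 = 4578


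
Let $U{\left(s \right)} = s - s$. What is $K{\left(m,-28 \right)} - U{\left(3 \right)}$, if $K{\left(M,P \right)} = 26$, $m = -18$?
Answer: $26$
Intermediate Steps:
$U{\left(s \right)} = 0$
$K{\left(m,-28 \right)} - U{\left(3 \right)} = 26 - 0 = 26 + 0 = 26$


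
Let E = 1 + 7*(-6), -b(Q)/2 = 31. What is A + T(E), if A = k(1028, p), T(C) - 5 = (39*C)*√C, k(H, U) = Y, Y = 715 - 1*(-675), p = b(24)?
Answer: 1395 - 1599*I*√41 ≈ 1395.0 - 10239.0*I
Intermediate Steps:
b(Q) = -62 (b(Q) = -2*31 = -62)
p = -62
E = -41 (E = 1 - 42 = -41)
Y = 1390 (Y = 715 + 675 = 1390)
k(H, U) = 1390
T(C) = 5 + 39*C^(3/2) (T(C) = 5 + (39*C)*√C = 5 + 39*C^(3/2))
A = 1390
A + T(E) = 1390 + (5 + 39*(-41)^(3/2)) = 1390 + (5 + 39*(-41*I*√41)) = 1390 + (5 - 1599*I*√41) = 1395 - 1599*I*√41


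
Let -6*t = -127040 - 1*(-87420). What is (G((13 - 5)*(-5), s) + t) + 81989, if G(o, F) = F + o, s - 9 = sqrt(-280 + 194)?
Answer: 265684/3 + I*sqrt(86) ≈ 88561.0 + 9.2736*I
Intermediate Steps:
s = 9 + I*sqrt(86) (s = 9 + sqrt(-280 + 194) = 9 + sqrt(-86) = 9 + I*sqrt(86) ≈ 9.0 + 9.2736*I)
t = 19810/3 (t = -(-127040 - 1*(-87420))/6 = -(-127040 + 87420)/6 = -1/6*(-39620) = 19810/3 ≈ 6603.3)
(G((13 - 5)*(-5), s) + t) + 81989 = (((9 + I*sqrt(86)) + (13 - 5)*(-5)) + 19810/3) + 81989 = (((9 + I*sqrt(86)) + 8*(-5)) + 19810/3) + 81989 = (((9 + I*sqrt(86)) - 40) + 19810/3) + 81989 = ((-31 + I*sqrt(86)) + 19810/3) + 81989 = (19717/3 + I*sqrt(86)) + 81989 = 265684/3 + I*sqrt(86)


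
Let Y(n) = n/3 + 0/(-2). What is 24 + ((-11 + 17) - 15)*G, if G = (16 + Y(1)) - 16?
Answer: 21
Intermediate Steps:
Y(n) = n/3 (Y(n) = n*(⅓) + 0*(-½) = n/3 + 0 = n/3)
G = ⅓ (G = (16 + (⅓)*1) - 16 = (16 + ⅓) - 16 = 49/3 - 16 = ⅓ ≈ 0.33333)
24 + ((-11 + 17) - 15)*G = 24 + ((-11 + 17) - 15)*(⅓) = 24 + (6 - 15)*(⅓) = 24 - 9*⅓ = 24 - 3 = 21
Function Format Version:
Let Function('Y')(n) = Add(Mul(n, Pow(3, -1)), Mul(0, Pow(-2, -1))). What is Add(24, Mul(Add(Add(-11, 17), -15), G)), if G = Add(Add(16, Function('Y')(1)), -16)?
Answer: 21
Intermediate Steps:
Function('Y')(n) = Mul(Rational(1, 3), n) (Function('Y')(n) = Add(Mul(n, Rational(1, 3)), Mul(0, Rational(-1, 2))) = Add(Mul(Rational(1, 3), n), 0) = Mul(Rational(1, 3), n))
G = Rational(1, 3) (G = Add(Add(16, Mul(Rational(1, 3), 1)), -16) = Add(Add(16, Rational(1, 3)), -16) = Add(Rational(49, 3), -16) = Rational(1, 3) ≈ 0.33333)
Add(24, Mul(Add(Add(-11, 17), -15), G)) = Add(24, Mul(Add(Add(-11, 17), -15), Rational(1, 3))) = Add(24, Mul(Add(6, -15), Rational(1, 3))) = Add(24, Mul(-9, Rational(1, 3))) = Add(24, -3) = 21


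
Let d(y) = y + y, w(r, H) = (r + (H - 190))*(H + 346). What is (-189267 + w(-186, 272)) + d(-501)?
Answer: -254541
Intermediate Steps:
w(r, H) = (346 + H)*(-190 + H + r) (w(r, H) = (r + (-190 + H))*(346 + H) = (-190 + H + r)*(346 + H) = (346 + H)*(-190 + H + r))
d(y) = 2*y
(-189267 + w(-186, 272)) + d(-501) = (-189267 + (-65740 + 272² + 156*272 + 346*(-186) + 272*(-186))) + 2*(-501) = (-189267 + (-65740 + 73984 + 42432 - 64356 - 50592)) - 1002 = (-189267 - 64272) - 1002 = -253539 - 1002 = -254541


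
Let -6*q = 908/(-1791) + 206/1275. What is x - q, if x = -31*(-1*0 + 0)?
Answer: -131459/2283525 ≈ -0.057568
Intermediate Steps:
q = 131459/2283525 (q = -(908/(-1791) + 206/1275)/6 = -(908*(-1/1791) + 206*(1/1275))/6 = -(-908/1791 + 206/1275)/6 = -⅙*(-262918/761175) = 131459/2283525 ≈ 0.057568)
x = 0 (x = -31*(0 + 0) = -31*0 = 0)
x - q = 0 - 1*131459/2283525 = 0 - 131459/2283525 = -131459/2283525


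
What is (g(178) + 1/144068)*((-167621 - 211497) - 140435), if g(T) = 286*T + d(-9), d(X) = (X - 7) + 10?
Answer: -3810063648086361/144068 ≈ -2.6446e+10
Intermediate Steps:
d(X) = 3 + X (d(X) = (-7 + X) + 10 = 3 + X)
g(T) = -6 + 286*T (g(T) = 286*T + (3 - 9) = 286*T - 6 = -6 + 286*T)
(g(178) + 1/144068)*((-167621 - 211497) - 140435) = ((-6 + 286*178) + 1/144068)*((-167621 - 211497) - 140435) = ((-6 + 50908) + 1/144068)*(-379118 - 140435) = (50902 + 1/144068)*(-519553) = (7333349337/144068)*(-519553) = -3810063648086361/144068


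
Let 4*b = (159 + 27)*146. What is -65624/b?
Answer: -65624/6789 ≈ -9.6662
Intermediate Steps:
b = 6789 (b = ((159 + 27)*146)/4 = (186*146)/4 = (¼)*27156 = 6789)
-65624/b = -65624/6789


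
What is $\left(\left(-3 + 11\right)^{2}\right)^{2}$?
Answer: $4096$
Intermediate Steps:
$\left(\left(-3 + 11\right)^{2}\right)^{2} = \left(8^{2}\right)^{2} = 64^{2} = 4096$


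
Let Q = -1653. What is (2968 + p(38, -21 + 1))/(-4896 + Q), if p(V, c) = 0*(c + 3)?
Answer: -2968/6549 ≈ -0.45320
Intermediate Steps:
p(V, c) = 0 (p(V, c) = 0*(3 + c) = 0)
(2968 + p(38, -21 + 1))/(-4896 + Q) = (2968 + 0)/(-4896 - 1653) = 2968/(-6549) = 2968*(-1/6549) = -2968/6549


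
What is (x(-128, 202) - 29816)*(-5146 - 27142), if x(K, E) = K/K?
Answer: 962666720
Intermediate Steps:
x(K, E) = 1
(x(-128, 202) - 29816)*(-5146 - 27142) = (1 - 29816)*(-5146 - 27142) = -29815*(-32288) = 962666720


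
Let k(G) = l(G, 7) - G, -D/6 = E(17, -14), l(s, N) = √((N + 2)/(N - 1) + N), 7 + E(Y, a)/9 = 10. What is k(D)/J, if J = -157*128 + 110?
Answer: -27/3331 - √34/39972 ≈ -0.0082515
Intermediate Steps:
E(Y, a) = 27 (E(Y, a) = -63 + 9*10 = -63 + 90 = 27)
l(s, N) = √(N + (2 + N)/(-1 + N)) (l(s, N) = √((2 + N)/(-1 + N) + N) = √(N + (2 + N)/(-1 + N)))
D = -162 (D = -6*27 = -162)
k(G) = √34/2 - G (k(G) = √((2 + 7²)/(-1 + 7)) - G = √((2 + 49)/6) - G = √((⅙)*51) - G = √(17/2) - G = √34/2 - G)
J = -19986 (J = -20096 + 110 = -19986)
k(D)/J = (√34/2 - 1*(-162))/(-19986) = (√34/2 + 162)*(-1/19986) = (162 + √34/2)*(-1/19986) = -27/3331 - √34/39972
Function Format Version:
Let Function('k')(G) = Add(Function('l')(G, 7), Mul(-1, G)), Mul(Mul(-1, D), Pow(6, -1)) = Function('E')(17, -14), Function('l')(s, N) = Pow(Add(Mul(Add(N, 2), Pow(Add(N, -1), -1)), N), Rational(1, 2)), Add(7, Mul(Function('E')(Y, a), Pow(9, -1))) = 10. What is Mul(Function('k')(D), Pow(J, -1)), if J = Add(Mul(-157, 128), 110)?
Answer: Add(Rational(-27, 3331), Mul(Rational(-1, 39972), Pow(34, Rational(1, 2)))) ≈ -0.0082515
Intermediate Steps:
Function('E')(Y, a) = 27 (Function('E')(Y, a) = Add(-63, Mul(9, 10)) = Add(-63, 90) = 27)
Function('l')(s, N) = Pow(Add(N, Mul(Pow(Add(-1, N), -1), Add(2, N))), Rational(1, 2)) (Function('l')(s, N) = Pow(Add(Mul(Add(2, N), Pow(Add(-1, N), -1)), N), Rational(1, 2)) = Pow(Add(Mul(Pow(Add(-1, N), -1), Add(2, N)), N), Rational(1, 2)) = Pow(Add(N, Mul(Pow(Add(-1, N), -1), Add(2, N))), Rational(1, 2)))
D = -162 (D = Mul(-6, 27) = -162)
Function('k')(G) = Add(Mul(Rational(1, 2), Pow(34, Rational(1, 2))), Mul(-1, G)) (Function('k')(G) = Add(Pow(Mul(Pow(Add(-1, 7), -1), Add(2, Pow(7, 2))), Rational(1, 2)), Mul(-1, G)) = Add(Pow(Mul(Pow(6, -1), Add(2, 49)), Rational(1, 2)), Mul(-1, G)) = Add(Pow(Mul(Rational(1, 6), 51), Rational(1, 2)), Mul(-1, G)) = Add(Pow(Rational(17, 2), Rational(1, 2)), Mul(-1, G)) = Add(Mul(Rational(1, 2), Pow(34, Rational(1, 2))), Mul(-1, G)))
J = -19986 (J = Add(-20096, 110) = -19986)
Mul(Function('k')(D), Pow(J, -1)) = Mul(Add(Mul(Rational(1, 2), Pow(34, Rational(1, 2))), Mul(-1, -162)), Pow(-19986, -1)) = Mul(Add(Mul(Rational(1, 2), Pow(34, Rational(1, 2))), 162), Rational(-1, 19986)) = Mul(Add(162, Mul(Rational(1, 2), Pow(34, Rational(1, 2)))), Rational(-1, 19986)) = Add(Rational(-27, 3331), Mul(Rational(-1, 39972), Pow(34, Rational(1, 2))))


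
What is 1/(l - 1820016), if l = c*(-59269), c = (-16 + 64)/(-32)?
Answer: -2/3462225 ≈ -5.7766e-7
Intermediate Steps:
c = -3/2 (c = 48*(-1/32) = -3/2 ≈ -1.5000)
l = 177807/2 (l = -3/2*(-59269) = 177807/2 ≈ 88904.)
1/(l - 1820016) = 1/(177807/2 - 1820016) = 1/(-3462225/2) = -2/3462225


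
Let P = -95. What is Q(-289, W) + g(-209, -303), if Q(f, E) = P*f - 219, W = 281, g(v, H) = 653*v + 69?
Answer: -109172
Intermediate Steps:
g(v, H) = 69 + 653*v
Q(f, E) = -219 - 95*f (Q(f, E) = -95*f - 219 = -219 - 95*f)
Q(-289, W) + g(-209, -303) = (-219 - 95*(-289)) + (69 + 653*(-209)) = (-219 + 27455) + (69 - 136477) = 27236 - 136408 = -109172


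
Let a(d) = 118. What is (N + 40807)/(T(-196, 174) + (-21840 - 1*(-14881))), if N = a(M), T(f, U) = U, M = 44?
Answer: -8185/1357 ≈ -6.0317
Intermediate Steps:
N = 118
(N + 40807)/(T(-196, 174) + (-21840 - 1*(-14881))) = (118 + 40807)/(174 + (-21840 - 1*(-14881))) = 40925/(174 + (-21840 + 14881)) = 40925/(174 - 6959) = 40925/(-6785) = 40925*(-1/6785) = -8185/1357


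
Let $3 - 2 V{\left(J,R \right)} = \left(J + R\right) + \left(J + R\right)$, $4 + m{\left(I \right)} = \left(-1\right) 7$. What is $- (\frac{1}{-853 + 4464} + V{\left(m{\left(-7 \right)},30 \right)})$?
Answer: $\frac{126383}{7222} \approx 17.5$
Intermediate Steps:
$m{\left(I \right)} = -11$ ($m{\left(I \right)} = -4 - 7 = -11$)
$V{\left(J,R \right)} = \frac{3}{2} - J - R$ ($V{\left(J,R \right)} = \frac{3}{2} - \frac{\left(J + R\right) + \left(J + R\right)}{2} = \frac{3}{2} - \frac{2 J + 2 R}{2} = \frac{3}{2} - \left(J + R\right) = \frac{3}{2} - J - R$)
$- (\frac{1}{-853 + 4464} + V{\left(m{\left(-7 \right)},30 \right)}) = - (\frac{1}{-853 + 4464} - \frac{35}{2}) = - (\frac{1}{3611} + \left(\frac{3}{2} + 11 - 30\right)) = - (\frac{1}{3611} - \frac{35}{2}) = \left(-1\right) \left(- \frac{126383}{7222}\right) = \frac{126383}{7222}$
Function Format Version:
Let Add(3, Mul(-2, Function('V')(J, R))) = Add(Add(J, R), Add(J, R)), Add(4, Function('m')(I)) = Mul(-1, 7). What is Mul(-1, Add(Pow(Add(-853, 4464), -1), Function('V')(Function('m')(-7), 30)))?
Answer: Rational(126383, 7222) ≈ 17.500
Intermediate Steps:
Function('m')(I) = -11 (Function('m')(I) = Add(-4, Mul(-1, 7)) = Add(-4, -7) = -11)
Function('V')(J, R) = Add(Rational(3, 2), Mul(-1, J), Mul(-1, R)) (Function('V')(J, R) = Add(Rational(3, 2), Mul(Rational(-1, 2), Add(Add(J, R), Add(J, R)))) = Add(Rational(3, 2), Mul(Rational(-1, 2), Add(Mul(2, J), Mul(2, R)))) = Add(Rational(3, 2), Add(Mul(-1, J), Mul(-1, R))) = Add(Rational(3, 2), Mul(-1, J), Mul(-1, R)))
Mul(-1, Add(Pow(Add(-853, 4464), -1), Function('V')(Function('m')(-7), 30))) = Mul(-1, Add(Pow(Add(-853, 4464), -1), Add(Rational(3, 2), Mul(-1, -11), Mul(-1, 30)))) = Mul(-1, Add(Pow(3611, -1), Add(Rational(3, 2), 11, -30))) = Mul(-1, Add(Rational(1, 3611), Rational(-35, 2))) = Mul(-1, Rational(-126383, 7222)) = Rational(126383, 7222)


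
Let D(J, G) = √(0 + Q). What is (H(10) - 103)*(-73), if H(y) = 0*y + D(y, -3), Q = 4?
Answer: 7373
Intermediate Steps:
D(J, G) = 2 (D(J, G) = √(0 + 4) = √4 = 2)
H(y) = 2 (H(y) = 0*y + 2 = 0 + 2 = 2)
(H(10) - 103)*(-73) = (2 - 103)*(-73) = -101*(-73) = 7373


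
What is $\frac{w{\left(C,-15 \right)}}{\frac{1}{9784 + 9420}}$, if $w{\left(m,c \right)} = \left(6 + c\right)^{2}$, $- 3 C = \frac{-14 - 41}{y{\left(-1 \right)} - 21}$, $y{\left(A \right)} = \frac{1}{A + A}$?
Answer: $1555524$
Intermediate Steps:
$y{\left(A \right)} = \frac{1}{2 A}$
$C = - \frac{110}{129}$ ($C = - \frac{\left(-14 - 41\right) \frac{1}{\frac{1}{2 \left(-1\right)} - 21}}{3} = - \frac{\left(-55\right) \frac{1}{\frac{1}{2} \left(-1\right) - 21}}{3} = - \frac{\left(-55\right) \frac{1}{- \frac{1}{2} - 21}}{3} = - \frac{\left(-55\right) \frac{1}{- \frac{43}{2}}}{3} = - \frac{\left(-55\right) \left(- \frac{2}{43}\right)}{3} = \left(- \frac{1}{3}\right) \frac{110}{43} = - \frac{110}{129} \approx -0.85271$)
$\frac{w{\left(C,-15 \right)}}{\frac{1}{9784 + 9420}} = \frac{\left(6 - 15\right)^{2}}{\frac{1}{9784 + 9420}} = \frac{\left(-9\right)^{2}}{\frac{1}{19204}} = 81 \frac{1}{\frac{1}{19204}} = 81 \cdot 19204 = 1555524$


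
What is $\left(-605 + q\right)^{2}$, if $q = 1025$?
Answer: $176400$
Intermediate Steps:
$\left(-605 + q\right)^{2} = \left(-605 + 1025\right)^{2} = 420^{2} = 176400$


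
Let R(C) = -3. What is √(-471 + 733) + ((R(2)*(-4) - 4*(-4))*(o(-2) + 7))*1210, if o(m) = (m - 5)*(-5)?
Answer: 1422960 + √262 ≈ 1.4230e+6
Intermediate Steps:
o(m) = 25 - 5*m (o(m) = (-5 + m)*(-5) = 25 - 5*m)
√(-471 + 733) + ((R(2)*(-4) - 4*(-4))*(o(-2) + 7))*1210 = √(-471 + 733) + ((-3*(-4) - 4*(-4))*((25 - 5*(-2)) + 7))*1210 = √262 + ((12 + 16)*((25 + 10) + 7))*1210 = √262 + (28*(35 + 7))*1210 = √262 + (28*42)*1210 = √262 + 1176*1210 = √262 + 1422960 = 1422960 + √262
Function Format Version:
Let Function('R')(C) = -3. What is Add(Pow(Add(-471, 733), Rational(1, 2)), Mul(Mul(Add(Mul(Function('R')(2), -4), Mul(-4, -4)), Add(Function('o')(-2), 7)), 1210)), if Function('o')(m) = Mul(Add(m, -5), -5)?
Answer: Add(1422960, Pow(262, Rational(1, 2))) ≈ 1.4230e+6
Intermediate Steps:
Function('o')(m) = Add(25, Mul(-5, m)) (Function('o')(m) = Mul(Add(-5, m), -5) = Add(25, Mul(-5, m)))
Add(Pow(Add(-471, 733), Rational(1, 2)), Mul(Mul(Add(Mul(Function('R')(2), -4), Mul(-4, -4)), Add(Function('o')(-2), 7)), 1210)) = Add(Pow(Add(-471, 733), Rational(1, 2)), Mul(Mul(Add(Mul(-3, -4), Mul(-4, -4)), Add(Add(25, Mul(-5, -2)), 7)), 1210)) = Add(Pow(262, Rational(1, 2)), Mul(Mul(Add(12, 16), Add(Add(25, 10), 7)), 1210)) = Add(Pow(262, Rational(1, 2)), Mul(Mul(28, Add(35, 7)), 1210)) = Add(Pow(262, Rational(1, 2)), Mul(Mul(28, 42), 1210)) = Add(Pow(262, Rational(1, 2)), Mul(1176, 1210)) = Add(Pow(262, Rational(1, 2)), 1422960) = Add(1422960, Pow(262, Rational(1, 2)))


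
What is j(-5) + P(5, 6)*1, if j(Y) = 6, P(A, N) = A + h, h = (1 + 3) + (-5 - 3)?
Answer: 7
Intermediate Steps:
h = -4 (h = 4 - 8 = -4)
P(A, N) = -4 + A (P(A, N) = A - 4 = -4 + A)
j(-5) + P(5, 6)*1 = 6 + (-4 + 5)*1 = 6 + 1*1 = 6 + 1 = 7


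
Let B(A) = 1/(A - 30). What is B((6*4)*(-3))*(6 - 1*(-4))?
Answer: -5/51 ≈ -0.098039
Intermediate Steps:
B(A) = 1/(-30 + A)
B((6*4)*(-3))*(6 - 1*(-4)) = (6 - 1*(-4))/(-30 + (6*4)*(-3)) = (6 + 4)/(-30 + 24*(-3)) = 10/(-30 - 72) = 10/(-102) = -1/102*10 = -5/51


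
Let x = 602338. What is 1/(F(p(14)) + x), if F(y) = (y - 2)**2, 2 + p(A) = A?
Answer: 1/602438 ≈ 1.6599e-6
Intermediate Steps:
p(A) = -2 + A
F(y) = (-2 + y)**2
1/(F(p(14)) + x) = 1/((-2 + (-2 + 14))**2 + 602338) = 1/((-2 + 12)**2 + 602338) = 1/(10**2 + 602338) = 1/(100 + 602338) = 1/602438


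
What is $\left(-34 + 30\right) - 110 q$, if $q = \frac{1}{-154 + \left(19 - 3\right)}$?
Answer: $- \frac{221}{69} \approx -3.2029$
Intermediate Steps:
$q = - \frac{1}{138}$ ($q = \frac{1}{-154 + 16} = \frac{1}{-138} = - \frac{1}{138} \approx -0.0072464$)
$\left(-34 + 30\right) - 110 q = \left(-34 + 30\right) - - \frac{55}{69} = -4 + \frac{55}{69} = - \frac{221}{69}$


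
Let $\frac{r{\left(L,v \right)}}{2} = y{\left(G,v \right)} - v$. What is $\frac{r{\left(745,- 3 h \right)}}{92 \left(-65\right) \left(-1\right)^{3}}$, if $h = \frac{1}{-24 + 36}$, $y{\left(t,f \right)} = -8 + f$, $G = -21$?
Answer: $- \frac{4}{1495} \approx -0.0026756$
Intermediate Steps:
$h = \frac{1}{12} \approx 0.083333$
$r{\left(L,v \right)} = -16$ ($r{\left(L,v \right)} = 2 \left(\left(-8 + v\right) - v\right) = 2 \left(-8\right) = -16$)
$\frac{r{\left(745,- 3 h \right)}}{92 \left(-65\right) \left(-1\right)^{3}} = - \frac{16}{92 \left(-65\right) \left(-1\right)^{3}} = - \frac{16}{\left(-5980\right) \left(-1\right)} = - \frac{16}{5980} = \left(-16\right) \frac{1}{5980} = - \frac{4}{1495}$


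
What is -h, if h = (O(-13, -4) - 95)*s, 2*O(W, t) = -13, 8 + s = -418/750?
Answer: -651427/750 ≈ -868.57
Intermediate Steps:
s = -3209/375 (s = -8 - 418/750 = -8 - 418*1/750 = -8 - 209/375 = -3209/375 ≈ -8.5573)
O(W, t) = -13/2 (O(W, t) = (½)*(-13) = -13/2)
h = 651427/750 (h = (-13/2 - 95)*(-3209/375) = -203/2*(-3209/375) = 651427/750 ≈ 868.57)
-h = -1*651427/750 = -651427/750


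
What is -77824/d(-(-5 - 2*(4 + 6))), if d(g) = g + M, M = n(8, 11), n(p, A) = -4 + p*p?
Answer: -77824/85 ≈ -915.58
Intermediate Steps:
n(p, A) = -4 + p**2
M = 60 (M = -4 + 8**2 = -4 + 64 = 60)
d(g) = 60 + g (d(g) = g + 60 = 60 + g)
-77824/d(-(-5 - 2*(4 + 6))) = -77824/(60 - (-5 - 2*(4 + 6))) = -77824/(60 - (-5 - 2*10)) = -77824/(60 - (-5 - 20)) = -77824/(60 - 1*(-25)) = -77824/(60 + 25) = -77824/85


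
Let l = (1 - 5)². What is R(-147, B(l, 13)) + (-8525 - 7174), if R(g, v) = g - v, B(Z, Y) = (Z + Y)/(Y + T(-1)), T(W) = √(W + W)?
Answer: (-15846*√2 + 206027*I)/(√2 - 13*I) ≈ -15848.0 + 0.23984*I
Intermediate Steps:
T(W) = √2*√W (T(W) = √(2*W) = √2*√W)
l = 16 (l = (-4)² = 16)
B(Z, Y) = (Y + Z)/(Y + I*√2) (B(Z, Y) = (Z + Y)/(Y + √2*√(-1)) = (Y + Z)/(Y + √2*I) = (Y + Z)/(Y + I*√2))
R(-147, B(l, 13)) + (-8525 - 7174) = (-147 - (13 + 16)/(13 + I*√2)) + (-8525 - 7174) = (-147 - 29/(13 + I*√2)) - 15699 = -15846 - 29/(13 + I*√2)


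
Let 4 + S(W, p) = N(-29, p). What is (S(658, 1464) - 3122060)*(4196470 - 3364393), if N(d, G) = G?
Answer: -2596579486200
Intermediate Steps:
S(W, p) = -4 + p
(S(658, 1464) - 3122060)*(4196470 - 3364393) = ((-4 + 1464) - 3122060)*(4196470 - 3364393) = (1460 - 3122060)*832077 = -3120600*832077 = -2596579486200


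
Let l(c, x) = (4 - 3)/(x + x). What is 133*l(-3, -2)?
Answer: -133/4 ≈ -33.250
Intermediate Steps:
l(c, x) = 1/(2*x)
133*l(-3, -2) = 133*((½)/(-2)) = 133*((½)*(-½)) = 133*(-¼) = -133/4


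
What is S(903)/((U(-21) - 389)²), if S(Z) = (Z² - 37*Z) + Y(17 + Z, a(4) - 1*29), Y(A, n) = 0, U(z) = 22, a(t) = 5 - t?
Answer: 781998/134689 ≈ 5.8060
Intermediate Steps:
S(Z) = Z² - 37*Z (S(Z) = (Z² - 37*Z) + 0 = Z² - 37*Z)
S(903)/((U(-21) - 389)²) = (903*(-37 + 903))/((22 - 389)²) = (903*866)/((-367)²) = 781998/134689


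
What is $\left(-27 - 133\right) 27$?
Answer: $-4320$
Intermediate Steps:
$\left(-27 - 133\right) 27 = \left(-160\right) 27 = -4320$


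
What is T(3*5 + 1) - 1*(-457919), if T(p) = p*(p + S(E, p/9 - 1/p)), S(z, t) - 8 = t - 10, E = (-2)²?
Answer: 4123534/9 ≈ 4.5817e+5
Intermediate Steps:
E = 4
S(z, t) = -2 + t (S(z, t) = 8 + (t - 10) = 8 + (-10 + t) = -2 + t)
T(p) = p*(-2 - 1/p + 10*p/9) (T(p) = p*(p + (-2 + (p/9 - 1/p))) = p*(p + (-2 + (-1/p + p/9))) = p*(p + (-2 - 1/p + p/9)) = p*(-2 - 1/p + 10*p/9))
T(3*5 + 1) - 1*(-457919) = (-1 - 2*(3*5 + 1) + 10*(3*5 + 1)²/9) - 1*(-457919) = (-1 - 2*(15 + 1) + 10*(15 + 1)²/9) + 457919 = (-1 - 2*16 + (10/9)*16²) + 457919 = (-1 - 32 + (10/9)*256) + 457919 = (-1 - 32 + 2560/9) + 457919 = 2263/9 + 457919 = 4123534/9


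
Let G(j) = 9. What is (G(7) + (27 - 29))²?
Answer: 49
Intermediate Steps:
(G(7) + (27 - 29))² = (9 + (27 - 29))² = (9 - 2)² = 7² = 49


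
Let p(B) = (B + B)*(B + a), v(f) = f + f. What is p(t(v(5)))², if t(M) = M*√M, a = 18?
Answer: 5296000 + 1440000*√10 ≈ 9.8497e+6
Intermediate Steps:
v(f) = 2*f
t(M) = M^(3/2)
p(B) = 2*B*(18 + B) (p(B) = (B + B)*(B + 18) = (2*B)*(18 + B) = 2*B*(18 + B))
p(t(v(5)))² = (2*(2*5)^(3/2)*(18 + (2*5)^(3/2)))² = (2*10^(3/2)*(18 + 10^(3/2)))² = (2*(10*√10)*(18 + 10*√10))² = (20*√10*(18 + 10*√10))² = 4000*(18 + 10*√10)²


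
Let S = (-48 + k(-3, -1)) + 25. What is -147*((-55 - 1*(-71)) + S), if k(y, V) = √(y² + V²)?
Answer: 1029 - 147*√10 ≈ 564.15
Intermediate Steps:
k(y, V) = √(V² + y²)
S = -23 + √10 (S = (-48 + √((-1)² + (-3)²)) + 25 = (-48 + √(1 + 9)) + 25 = (-48 + √10) + 25 = -23 + √10 ≈ -19.838)
-147*((-55 - 1*(-71)) + S) = -147*((-55 - 1*(-71)) + (-23 + √10)) = -147*((-55 + 71) + (-23 + √10)) = -147*(16 + (-23 + √10)) = -147*(-7 + √10) = 1029 - 147*√10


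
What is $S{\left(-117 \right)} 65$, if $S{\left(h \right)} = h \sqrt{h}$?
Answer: $- 22815 i \sqrt{13} \approx - 82261.0 i$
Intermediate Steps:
$S{\left(h \right)} = h^{\frac{3}{2}}$
$S{\left(-117 \right)} 65 = \left(-117\right)^{\frac{3}{2}} \cdot 65 = - 351 i \sqrt{13} \cdot 65 = - 22815 i \sqrt{13}$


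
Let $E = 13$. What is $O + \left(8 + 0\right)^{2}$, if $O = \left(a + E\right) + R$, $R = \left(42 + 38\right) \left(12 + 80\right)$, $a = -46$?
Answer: $7391$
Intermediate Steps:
$R = 7360$ ($R = 80 \cdot 92 = 7360$)
$O = 7327$ ($O = \left(-46 + 13\right) + 7360 = -33 + 7360 = 7327$)
$O + \left(8 + 0\right)^{2} = 7327 + \left(8 + 0\right)^{2} = 7327 + 8^{2} = 7327 + 64 = 7391$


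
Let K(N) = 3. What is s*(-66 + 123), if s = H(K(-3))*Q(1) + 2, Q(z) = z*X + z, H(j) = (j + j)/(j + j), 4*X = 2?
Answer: 399/2 ≈ 199.50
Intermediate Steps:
X = 1/2 (X = (1/4)*2 = 1/2 ≈ 0.50000)
H(j) = 1 (H(j) = (2*j)/((2*j)) = (2*j)*(1/(2*j)) = 1)
Q(z) = 3*z/2 (Q(z) = z*(1/2) + z = z/2 + z = 3*z/2)
s = 7/2 (s = 1*((3/2)*1) + 2 = 1*(3/2) + 2 = 3/2 + 2 = 7/2 ≈ 3.5000)
s*(-66 + 123) = 7*(-66 + 123)/2 = (7/2)*57 = 399/2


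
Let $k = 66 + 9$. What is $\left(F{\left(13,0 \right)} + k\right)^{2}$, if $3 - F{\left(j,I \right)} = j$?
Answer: $4225$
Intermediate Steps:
$F{\left(j,I \right)} = 3 - j$
$k = 75$
$\left(F{\left(13,0 \right)} + k\right)^{2} = \left(\left(3 - 13\right) + 75\right)^{2} = \left(-10 + 75\right)^{2} = 65^{2} = 4225$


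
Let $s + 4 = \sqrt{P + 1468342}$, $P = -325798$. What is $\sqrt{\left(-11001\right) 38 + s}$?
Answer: $\sqrt{-418042 + 4 \sqrt{71409}} \approx 645.73 i$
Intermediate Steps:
$s = -4 + 4 \sqrt{71409}$ ($s = -4 + \sqrt{-325798 + 1468342} = -4 + \sqrt{1142544} = -4 + 4 \sqrt{71409} \approx 1064.9$)
$\sqrt{\left(-11001\right) 38 + s} = \sqrt{\left(-11001\right) 38 - \left(4 - 4 \sqrt{71409}\right)} = \sqrt{-418038 - \left(4 - 4 \sqrt{71409}\right)} = \sqrt{-418042 + 4 \sqrt{71409}}$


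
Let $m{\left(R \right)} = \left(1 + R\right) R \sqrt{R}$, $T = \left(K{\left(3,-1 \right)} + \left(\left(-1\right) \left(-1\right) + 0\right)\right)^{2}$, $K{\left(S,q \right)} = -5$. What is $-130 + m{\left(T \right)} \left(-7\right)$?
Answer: $-7746$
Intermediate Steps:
$T = 16$ ($T = \left(-5 + \left(\left(-1\right) \left(-1\right) + 0\right)\right)^{2} = \left(-5 + \left(1 + 0\right)\right)^{2} = \left(-5 + 1\right)^{2} = \left(-4\right)^{2} = 16$)
$m{\left(R \right)} = R^{\frac{3}{2}} \left(1 + R\right)$ ($m{\left(R \right)} = R \left(1 + R\right) \sqrt{R} = R^{\frac{3}{2}} \left(1 + R\right)$)
$-130 + m{\left(T \right)} \left(-7\right) = -130 + 16^{\frac{3}{2}} \left(1 + 16\right) \left(-7\right) = -130 + 64 \cdot 17 \left(-7\right) = -130 + 1088 \left(-7\right) = -130 - 7616 = -7746$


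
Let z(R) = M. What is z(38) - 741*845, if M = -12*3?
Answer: -626181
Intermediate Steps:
M = -36
z(R) = -36
z(38) - 741*845 = -36 - 741*845 = -36 - 626145 = -626181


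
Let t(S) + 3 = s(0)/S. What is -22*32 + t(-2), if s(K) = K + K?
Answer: -707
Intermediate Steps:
s(K) = 2*K
t(S) = -3 (t(S) = -3 + (2*0)/S = -3 + 0/S = -3 + 0 = -3)
-22*32 + t(-2) = -22*32 - 3 = -704 - 3 = -707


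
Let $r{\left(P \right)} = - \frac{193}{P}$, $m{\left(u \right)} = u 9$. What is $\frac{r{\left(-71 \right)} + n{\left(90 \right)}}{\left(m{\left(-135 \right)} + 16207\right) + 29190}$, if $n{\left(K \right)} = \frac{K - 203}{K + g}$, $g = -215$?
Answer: $\frac{16074}{196057625} \approx 8.1986 \cdot 10^{-5}$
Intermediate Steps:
$m{\left(u \right)} = 9 u$
$n{\left(K \right)} = \frac{-203 + K}{-215 + K}$ ($n{\left(K \right)} = \frac{K - 203}{K - 215} = \frac{-203 + K}{-215 + K}$)
$\frac{r{\left(-71 \right)} + n{\left(90 \right)}}{\left(m{\left(-135 \right)} + 16207\right) + 29190} = \frac{- \frac{193}{-71} + \frac{-203 + 90}{-215 + 90}}{\left(9 \left(-135\right) + 16207\right) + 29190} = \frac{\left(-193\right) \left(- \frac{1}{71}\right) + \frac{1}{-125} \left(-113\right)}{\left(-1215 + 16207\right) + 29190} = \frac{\frac{193}{71} - - \frac{113}{125}}{14992 + 29190} = \frac{\frac{193}{71} + \frac{113}{125}}{44182} = \frac{32148}{8875} \cdot \frac{1}{44182} = \frac{16074}{196057625}$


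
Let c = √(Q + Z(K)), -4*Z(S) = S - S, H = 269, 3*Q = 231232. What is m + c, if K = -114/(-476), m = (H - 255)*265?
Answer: 3710 + 8*√10839/3 ≈ 3987.6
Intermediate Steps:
Q = 231232/3 (Q = (⅓)*231232 = 231232/3 ≈ 77077.)
m = 3710 (m = (269 - 255)*265 = 14*265 = 3710)
K = 57/238 (K = -114*(-1/476) = 57/238 ≈ 0.23950)
Z(S) = 0 (Z(S) = -(S - S)/4 = -¼*0 = 0)
c = 8*√10839/3 (c = √(231232/3 + 0) = √(231232/3) = 8*√10839/3 ≈ 277.63)
m + c = 3710 + 8*√10839/3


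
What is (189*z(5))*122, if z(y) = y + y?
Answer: 230580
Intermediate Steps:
z(y) = 2*y
(189*z(5))*122 = (189*(2*5))*122 = (189*10)*122 = 1890*122 = 230580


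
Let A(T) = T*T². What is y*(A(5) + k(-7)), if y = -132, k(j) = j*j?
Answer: -22968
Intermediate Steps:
k(j) = j²
A(T) = T³
y*(A(5) + k(-7)) = -132*(5³ + (-7)²) = -132*(125 + 49) = -132*174 = -22968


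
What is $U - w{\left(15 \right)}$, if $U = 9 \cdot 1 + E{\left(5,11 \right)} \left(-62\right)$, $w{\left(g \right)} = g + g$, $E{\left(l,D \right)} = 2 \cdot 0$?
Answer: $-21$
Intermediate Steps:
$E{\left(l,D \right)} = 0$
$w{\left(g \right)} = 2 g$
$U = 9$ ($U = 9 \cdot 1 + 0 \left(-62\right) = 9 + 0 = 9$)
$U - w{\left(15 \right)} = 9 - 2 \cdot 15 = 9 - 30 = -21$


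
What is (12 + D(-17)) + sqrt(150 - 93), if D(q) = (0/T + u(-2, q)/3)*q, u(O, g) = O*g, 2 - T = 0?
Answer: -542/3 + sqrt(57) ≈ -173.12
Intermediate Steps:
T = 2 (T = 2 - 1*0 = 2 + 0 = 2)
D(q) = -2*q**2/3 (D(q) = (0/2 - 2*q/3)*q = (0*(1/2) - 2*q*(1/3))*q = (0 - 2*q/3)*q = (-2*q/3)*q = -2*q**2/3)
(12 + D(-17)) + sqrt(150 - 93) = (12 - 2/3*(-17)**2) + sqrt(150 - 93) = (12 - 2/3*289) + sqrt(57) = (12 - 578/3) + sqrt(57) = -542/3 + sqrt(57)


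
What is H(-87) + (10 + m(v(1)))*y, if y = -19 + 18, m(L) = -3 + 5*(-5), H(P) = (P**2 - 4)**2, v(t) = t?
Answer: 57229243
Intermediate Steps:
H(P) = (-4 + P**2)**2
m(L) = -28 (m(L) = -3 - 25 = -28)
y = -1
H(-87) + (10 + m(v(1)))*y = (-4 + (-87)**2)**2 + (10 - 28)*(-1) = (-4 + 7569)**2 - 18*(-1) = 7565**2 + 18 = 57229225 + 18 = 57229243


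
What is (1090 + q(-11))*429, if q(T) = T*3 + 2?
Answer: 454311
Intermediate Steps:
q(T) = 2 + 3*T (q(T) = 3*T + 2 = 2 + 3*T)
(1090 + q(-11))*429 = (1090 + (2 + 3*(-11)))*429 = (1090 + (2 - 33))*429 = (1090 - 31)*429 = 1059*429 = 454311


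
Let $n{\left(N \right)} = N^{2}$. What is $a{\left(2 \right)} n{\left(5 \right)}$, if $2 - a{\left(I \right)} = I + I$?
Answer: $-50$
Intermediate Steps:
$a{\left(I \right)} = 2 - 2 I$ ($a{\left(I \right)} = 2 - \left(I + I\right) = 2 - 2 I$)
$a{\left(2 \right)} n{\left(5 \right)} = \left(2 - 4\right) 5^{2} = \left(2 - 4\right) 25 = \left(-2\right) 25 = -50$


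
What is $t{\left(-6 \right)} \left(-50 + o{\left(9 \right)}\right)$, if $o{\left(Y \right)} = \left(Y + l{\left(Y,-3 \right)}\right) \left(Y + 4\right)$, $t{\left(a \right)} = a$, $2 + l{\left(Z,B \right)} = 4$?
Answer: $-558$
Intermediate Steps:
$l{\left(Z,B \right)} = 2$ ($l{\left(Z,B \right)} = -2 + 4 = 2$)
$o{\left(Y \right)} = \left(2 + Y\right) \left(4 + Y\right)$ ($o{\left(Y \right)} = \left(Y + 2\right) \left(Y + 4\right) = \left(2 + Y\right) \left(4 + Y\right)$)
$t{\left(-6 \right)} \left(-50 + o{\left(9 \right)}\right) = - 6 \left(-50 + \left(8 + 9^{2} + 6 \cdot 9\right)\right) = - 6 \left(-50 + \left(8 + 81 + 54\right)\right) = - 6 \left(-50 + 143\right) = \left(-6\right) 93 = -558$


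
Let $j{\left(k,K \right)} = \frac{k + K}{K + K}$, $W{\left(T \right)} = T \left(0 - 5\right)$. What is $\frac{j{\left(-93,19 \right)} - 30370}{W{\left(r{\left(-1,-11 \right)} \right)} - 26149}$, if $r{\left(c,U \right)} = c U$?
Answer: $\frac{577067}{497876} \approx 1.1591$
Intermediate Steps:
$r{\left(c,U \right)} = U c$
$W{\left(T \right)} = - 5 T$ ($W{\left(T \right)} = T \left(-5\right) = - 5 T$)
$j{\left(k,K \right)} = \frac{K + k}{2 K}$
$\frac{j{\left(-93,19 \right)} - 30370}{W{\left(r{\left(-1,-11 \right)} \right)} - 26149} = \frac{\frac{19 - 93}{2 \cdot 19} - 30370}{- 5 \left(\left(-11\right) \left(-1\right)\right) - 26149} = \frac{\frac{1}{2} \cdot \frac{1}{19} \left(-74\right) - 30370}{\left(-5\right) 11 - 26149} = \frac{- \frac{37}{19} - 30370}{-55 - 26149} = - \frac{577067}{19 \left(-26204\right)} = \left(- \frac{577067}{19}\right) \left(- \frac{1}{26204}\right) = \frac{577067}{497876}$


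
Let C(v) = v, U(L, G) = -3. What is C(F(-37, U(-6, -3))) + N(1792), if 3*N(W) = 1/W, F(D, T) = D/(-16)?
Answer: 12433/5376 ≈ 2.3127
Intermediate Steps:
F(D, T) = -D/16 (F(D, T) = D*(-1/16) = -D/16)
N(W) = 1/(3*W)
C(F(-37, U(-6, -3))) + N(1792) = -1/16*(-37) + (⅓)/1792 = 37/16 + (⅓)*(1/1792) = 37/16 + 1/5376 = 12433/5376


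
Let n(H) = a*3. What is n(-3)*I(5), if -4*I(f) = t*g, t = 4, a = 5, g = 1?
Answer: -15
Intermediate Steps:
n(H) = 15 (n(H) = 5*3 = 15)
I(f) = -1
n(-3)*I(5) = 15*(-1) = -15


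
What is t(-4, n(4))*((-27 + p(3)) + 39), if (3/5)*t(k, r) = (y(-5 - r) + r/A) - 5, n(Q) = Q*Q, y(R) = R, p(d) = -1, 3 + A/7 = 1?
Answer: -10450/21 ≈ -497.62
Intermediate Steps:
A = -14 (A = -21 + 7*1 = -21 + 7 = -14)
n(Q) = Q**2
t(k, r) = -50/3 - 25*r/14 (t(k, r) = 5*(((-5 - r) + r/(-14)) - 5)/3 = 5*(((-5 - r) + r*(-1/14)) - 5)/3 = 5*(((-5 - r) - r/14) - 5)/3 = 5*((-5 - 15*r/14) - 5)/3 = 5*(-10 - 15*r/14)/3 = -50/3 - 25*r/14)
t(-4, n(4))*((-27 + p(3)) + 39) = (-50/3 - 25/14*4**2)*((-27 - 1) + 39) = (-50/3 - 25/14*16)*(-28 + 39) = (-50/3 - 200/7)*11 = -950/21*11 = -10450/21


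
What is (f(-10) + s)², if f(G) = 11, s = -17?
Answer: 36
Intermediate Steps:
(f(-10) + s)² = (11 - 17)² = (-6)² = 36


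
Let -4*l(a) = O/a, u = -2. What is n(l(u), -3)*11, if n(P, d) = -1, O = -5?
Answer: -11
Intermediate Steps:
l(a) = 5/(4*a) (l(a) = -(-5)/(4*a) = 5/(4*a))
n(l(u), -3)*11 = -1*11 = -11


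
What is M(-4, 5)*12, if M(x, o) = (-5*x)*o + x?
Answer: 1152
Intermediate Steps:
M(x, o) = x - 5*o*x (M(x, o) = -5*o*x + x = x - 5*o*x)
M(-4, 5)*12 = -4*(1 - 5*5)*12 = -4*(1 - 25)*12 = -4*(-24)*12 = 96*12 = 1152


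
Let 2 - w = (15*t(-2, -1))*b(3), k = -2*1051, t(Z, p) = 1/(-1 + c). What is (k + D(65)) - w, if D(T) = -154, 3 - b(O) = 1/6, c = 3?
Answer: -8947/4 ≈ -2236.8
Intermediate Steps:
b(O) = 17/6 (b(O) = 3 - 1/6 = 17/6)
t(Z, p) = 1/2 (t(Z, p) = 1/(-1 + 3) = 1/2)
k = -2102
w = -77/4 (w = 2 - 15*(1/2)*17/6 = 2 - 15*17/(2*6) = 2 - 1*85/4 = 2 - 85/4 = -77/4 ≈ -19.250)
(k + D(65)) - w = (-2102 - 154) - 1*(-77/4) = -2256 + 77/4 = -8947/4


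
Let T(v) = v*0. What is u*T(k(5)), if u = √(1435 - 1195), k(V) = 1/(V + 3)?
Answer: 0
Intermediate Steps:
k(V) = 1/(3 + V)
u = 4*√15 (u = √240 = 4*√15 ≈ 15.492)
T(v) = 0
u*T(k(5)) = (4*√15)*0 = 0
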